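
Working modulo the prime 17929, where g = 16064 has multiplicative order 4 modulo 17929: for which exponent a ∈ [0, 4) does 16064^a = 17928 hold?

Successive powers of 16064 modulo 17929:
  16064^0=1  16064^1=16064  16064^2=17928
So 16064^2 ≡ 17928 (mod 17929), giving a = 2.

2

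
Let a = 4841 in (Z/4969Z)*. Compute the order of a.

2484

The order of 4841 must divide p − 1 = 4968 = 2^3 · 3^3 · 23.
Divisors: 1, 2, 3, 4, 6, 8, 9, 12, 18, 23, 24, 27, 36, 46, 54, 69, 72, 92, 108, 138, 184, 207, 216, 276, 414, 552, 621, 828, 1242, 1656, 2484, 4968.
Check each in increasing order: 4841^1 ≡ 4841;  4841^2 ≡ 1477;  4841^3 ≡ 4735;  4841^4 ≡ 138;  4841^6 ≡ 97;  4841^8 ≡ 4137;  4841^9 ≡ 2147;  4841^12 ≡ 4440;  4841^18 ≡ 3346;  4841^23 ≡ 2511;  4841^24 ≡ 1577;  4841^27 ≡ 3657;  4841^36 ≡ 559;  4841^46 ≡ 4429;  4841^54 ≡ 2070;  4841^69 ≡ 597;  4841^72 ≡ 4403;  4841^92 ≡ 3398;  4841^108 ≡ 1622;  4841^138 ≡ 3610;  4841^184 ≡ 3417;  4841^207 ≡ 3593;  4841^216 ≡ 2283;  4841^276 ≡ 3382;  4841^414 ≡ 187;  4841^552 ≡ 4255;  4841^621 ≡ 1076;  4841^828 ≡ 186;  4841^1242 ≡ 4968;  4841^1656 ≡ 4782;  4841^2484 ≡ 1.
Smallest exponent giving 1 is 2484.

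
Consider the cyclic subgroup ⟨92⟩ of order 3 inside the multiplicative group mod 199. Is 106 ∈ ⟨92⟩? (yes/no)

yes

106 ∈ ⟨92⟩ iff 106^3 ≡ 1 (mod 199), since |⟨92⟩| = 3.
106^3 mod 199 = 1.
Since 1 = 1, 106 lies in the subgroup.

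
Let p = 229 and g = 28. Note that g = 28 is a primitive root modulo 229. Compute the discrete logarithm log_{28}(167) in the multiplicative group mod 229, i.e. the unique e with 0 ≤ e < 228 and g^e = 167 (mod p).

148

Baby-step giant-step with m = ceil(sqrt(228)) = 16.
Baby table (28^j mod 229 for j=0..15):
  0:1  1:28  2:97  3:197  4:20  5:102  6:108  7:47
  8:171  9:208  10:99  11:24  12:214  13:38  14:148  15:22
Giant step factor: 28^(-16) ≡ 129 (mod 229).
Scan 167·129^i mod 229 for i = 0, 1, …:
  i=0: 167   i=1: 17   i=2: 132   i=3: 82
  i=4: 44   i=5: 180   i=6: 91   i=7: 60
  i=8: 183   i=9: 20
Match at i=9, j=4: e = 9·16 + 4 = 148.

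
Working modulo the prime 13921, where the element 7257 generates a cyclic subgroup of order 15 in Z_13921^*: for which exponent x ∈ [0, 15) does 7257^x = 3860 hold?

Successive powers of 7257 modulo 13921:
  7257^0=1  7257^1=7257  7257^2=906  7257^3=4130  7257^4=13418  7257^5=10952
  7257^6=3675  7257^7=10760  7257^8=2431  7257^9=3860
So 7257^9 ≡ 3860 (mod 13921), giving x = 9.

9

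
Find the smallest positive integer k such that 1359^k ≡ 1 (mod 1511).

1510

The order of 1359 must divide p − 1 = 1510 = 2 · 5 · 151.
Divisors: 1, 2, 5, 10, 151, 302, 755, 1510.
Check each in increasing order: 1359^1 ≡ 1359;  1359^2 ≡ 439;  1359^5 ≡ 165;  1359^10 ≡ 27;  1359^151 ≡ 423;  1359^302 ≡ 631;  1359^755 ≡ 1510;  1359^1510 ≡ 1.
Smallest exponent giving 1 is 1510.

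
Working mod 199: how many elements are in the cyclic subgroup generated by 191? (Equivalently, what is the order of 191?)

66

The order of 191 must divide p − 1 = 198 = 2 · 3^2 · 11.
Divisors: 1, 2, 3, 6, 9, 11, 18, 22, 33, 66, 99, 198.
Check each in increasing order: 191^1 ≡ 191;  191^2 ≡ 64;  191^3 ≡ 85;  191^6 ≡ 61;  191^9 ≡ 11;  191^11 ≡ 107;  191^18 ≡ 121;  191^22 ≡ 106;  191^33 ≡ 198;  191^66 ≡ 1.
Smallest exponent giving 1 is 66.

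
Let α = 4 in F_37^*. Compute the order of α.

18

The order of 4 must divide p − 1 = 36 = 2^2 · 3^2.
Divisors: 1, 2, 3, 4, 6, 9, 12, 18, 36.
Check each in increasing order: 4^1 ≡ 4;  4^2 ≡ 16;  4^3 ≡ 27;  4^4 ≡ 34;  4^6 ≡ 26;  4^9 ≡ 36;  4^12 ≡ 10;  4^18 ≡ 1.
Smallest exponent giving 1 is 18.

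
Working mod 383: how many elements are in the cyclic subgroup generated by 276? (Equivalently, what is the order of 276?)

191

The order of 276 must divide p − 1 = 382 = 2 · 191.
Divisors: 1, 2, 191, 382.
Check each in increasing order: 276^1 ≡ 276;  276^2 ≡ 342;  276^191 ≡ 1.
Smallest exponent giving 1 is 191.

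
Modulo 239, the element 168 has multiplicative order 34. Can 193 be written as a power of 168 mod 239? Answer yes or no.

no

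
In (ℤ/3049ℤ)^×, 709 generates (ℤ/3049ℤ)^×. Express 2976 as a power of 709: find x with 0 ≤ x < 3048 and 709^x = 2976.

2677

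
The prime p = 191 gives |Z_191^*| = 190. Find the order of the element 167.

190

The order of 167 must divide p − 1 = 190 = 2 · 5 · 19.
Divisors: 1, 2, 5, 10, 19, 38, 95, 190.
Check each in increasing order: 167^1 ≡ 167;  167^2 ≡ 3;  167^5 ≡ 166;  167^10 ≡ 52;  167^19 ≡ 142;  167^38 ≡ 109;  167^95 ≡ 190;  167^190 ≡ 1.
Smallest exponent giving 1 is 190.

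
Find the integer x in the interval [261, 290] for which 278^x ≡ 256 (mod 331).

Compute 278^261 mod 331 = 174, then multiply by 278 repeatedly:
  278^261=174  278^262=46  278^263=210  278^264=124  278^265=48
  278^266=104  278^267=115  278^268=194  278^269=310  278^270=120
  278^271=260  278^272=122  278^273=154  278^274=113  278^275=300
  278^276=319  278^277=305  278^278=54  278^279=117  278^280=88
  278^281=301  278^282=266  278^283=135  278^284=127  278^285=220
  278^286=256
Found 256 at exponent 286.

286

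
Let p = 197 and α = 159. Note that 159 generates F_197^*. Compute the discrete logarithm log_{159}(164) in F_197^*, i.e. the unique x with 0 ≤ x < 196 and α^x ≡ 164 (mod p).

Baby-step giant-step with m = ceil(sqrt(196)) = 14.
Baby table (159^j mod 197 for j=0..13):
  0:1  1:159  2:65  3:91  4:88  5:5  6:7  7:128
  8:61  9:46  10:25  11:35  12:49  13:108
Giant step factor: 159^(-14) ≡ 6 (mod 197).
Scan 164·6^i mod 197 for i = 0, 1, …:
  i=0: 164   i=1: 196   i=2: 191   i=3: 161
  i=4: 178   i=5: 83   i=6: 104   i=7: 33
  i=8: 1
Match at i=8, j=0: x = 8·14 + 0 = 112.

112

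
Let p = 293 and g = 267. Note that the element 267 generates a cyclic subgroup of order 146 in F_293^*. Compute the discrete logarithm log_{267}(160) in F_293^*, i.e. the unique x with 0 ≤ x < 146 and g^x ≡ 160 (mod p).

121

Baby-step giant-step with m = ceil(sqrt(146)) = 13.
Baby table (267^j mod 293 for j=0..12):
  0:1  1:267  2:90  3:4  4:189  5:67  6:16  7:170
  8:268  9:64  10:94  11:193  12:256
Giant step factor: 267^(-13) ≡ 233 (mod 293).
Scan 160·233^i mod 293 for i = 0, 1, …:
  i=0: 160   i=1: 69   i=2: 255   i=3: 229
  i=4: 31   i=5: 191   i=6: 260   i=7: 222
  i=8: 158   i=9: 189
Match at i=9, j=4: x = 9·13 + 4 = 121.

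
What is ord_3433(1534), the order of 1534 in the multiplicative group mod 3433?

3432

The order of 1534 must divide p − 1 = 3432 = 2^3 · 3 · 11 · 13.
Divisors: 1, 2, 3, 4, 6, 8, 11, 12, 13, 22, 24, 26, 33, 39, 44, 52, 66, 78, 88, 104, 132, 143, 156, 264, 286, 312, 429, 572, 858, 1144, 1716, 3432.
Check each in increasing order: 1534^1 ≡ 1534;  1534^2 ≡ 1551;  1534^3 ≡ 165;  1534^4 ≡ 2501;  1534^6 ≡ 3194;  1534^8 ≡ 75;  1534^11 ≡ 2076;  1534^12 ≡ 2193;  1534^13 ≡ 3155;  1534^22 ≡ 1361;  1534^24 ≡ 3049;  1534^26 ≡ 1758;  1534^33 ≡ 77;  1534^39 ≡ 2195;  1534^44 ≡ 1934;  1534^52 ≡ 864;  1534^66 ≡ 2496;  1534^78 ≡ 1526;  1534^88 ≡ 1819;  1534^104 ≡ 1535;  1534^132 ≡ 2554;  1534^143 ≡ 1552;  1534^156 ≡ 1102;  1534^264 ≡ 216;  1534^286 ≡ 2171;  1534^312 ≡ 2555;  1534^429 ≡ 1619;  1534^572 ≡ 3165;  1534^858 ≡ 1782;  1534^1144 ≡ 3164;  1534^1716 ≡ 3432;  1534^3432 ≡ 1.
Smallest exponent giving 1 is 3432.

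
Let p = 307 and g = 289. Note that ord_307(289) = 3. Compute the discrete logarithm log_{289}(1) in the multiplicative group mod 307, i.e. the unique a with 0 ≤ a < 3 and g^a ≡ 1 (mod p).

0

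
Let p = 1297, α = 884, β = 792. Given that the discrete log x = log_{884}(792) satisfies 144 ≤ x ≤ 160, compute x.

Compute 884^144 mod 1297 = 846, then multiply by 884 repeatedly:
  884^144=846  884^145=792
Found 792 at exponent 145.

145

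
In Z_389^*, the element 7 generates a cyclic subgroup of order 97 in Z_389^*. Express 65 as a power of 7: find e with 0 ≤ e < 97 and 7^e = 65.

11

Successive powers of 7 modulo 389:
  7^0=1  7^1=7  7^2=49  7^3=343  7^4=67  7^5=80
  7^6=171  7^7=30  7^8=210  7^9=303  7^10=176  7^11=65
So 7^11 ≡ 65 (mod 389), giving e = 11.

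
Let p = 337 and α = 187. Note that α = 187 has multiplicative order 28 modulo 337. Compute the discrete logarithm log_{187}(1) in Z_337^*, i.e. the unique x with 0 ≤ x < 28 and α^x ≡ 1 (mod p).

0

Successive powers of 187 modulo 337:
  187^0=1
So 187^0 ≡ 1 (mod 337), giving x = 0.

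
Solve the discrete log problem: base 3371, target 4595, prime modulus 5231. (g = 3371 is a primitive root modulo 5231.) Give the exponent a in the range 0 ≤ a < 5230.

457

Baby-step giant-step with m = ceil(sqrt(5230)) = 73.
Baby table (3371^j mod 5231 for j=0..72):
  0:1  1:3371  2:1909  3:1109  4:3505  5:3757  6:596  7:412
  8:2637  9:1858  10:1811  11:304  12:4739  13:4926  14:2352  15:3627
  16:1770  17:3330  18:4935  19:1305  20:5115  21:1289  22:3489  23:2131
  24:1438  25:3592  26:4098  27:4518  28:2737  29:4174  30:4395  31:1353
  32:4762  33:3994  34:4411  35:2979  36:3920  37:814  38:2950  39:319
  40:2994  41:2175  42:3294  43:3892  44:584  45:1808  46:653  47:4243
  48:1599  49:2299  50:2818  51:5213  52:2094  53:2255  54:962  55:4913
  56:377  57:4965  58:3046  59:4844  60:3173  61:4019  62:4990  63:3625
  64:259  65:4743  66:2717  67:4757  68:2832  69:97  70:2665  71:2088
  72:2953
Giant step factor: 3371^(-73) ≡ 1918 (mod 5231).
Scan 4595·1918^i mod 5231 for i = 0, 1, …:
  i=0: 4595   i=1: 4206   i=2: 906   i=3: 1016
  i=4: 2756   i=5: 2698   i=6: 1305
Match at i=6, j=19: a = 6·73 + 19 = 457.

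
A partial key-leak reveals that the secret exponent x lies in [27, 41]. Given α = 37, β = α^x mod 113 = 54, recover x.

Compute 37^27 mod 113 = 34, then multiply by 37 repeatedly:
  37^27=34  37^28=15  37^29=103  37^30=82  37^31=96
  37^32=49  37^33=5  37^34=72  37^35=65  37^36=32
  37^37=54
Found 54 at exponent 37.

37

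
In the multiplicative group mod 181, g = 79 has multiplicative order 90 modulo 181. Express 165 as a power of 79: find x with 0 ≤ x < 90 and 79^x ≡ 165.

Baby-step giant-step with m = ceil(sqrt(90)) = 10.
Baby table (79^j mod 181 for j=0..9):
  0:1  1:79  2:87  3:176  4:148  5:108  6:25  7:165
  8:3  9:56
Giant step factor: 79^(-10) ≡ 43 (mod 181).
Scan 165·43^i mod 181 for i = 0, 1, …:
  i=0: 165
Match at i=0, j=7: x = 0·10 + 7 = 7.

7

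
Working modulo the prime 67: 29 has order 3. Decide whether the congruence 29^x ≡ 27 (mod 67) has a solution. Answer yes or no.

no

27 ∈ ⟨29⟩ iff 27^3 ≡ 1 (mod 67), since |⟨29⟩| = 3.
27^3 mod 67 = 52.
Since 52 ≠ 1, 27 does not lie in the subgroup.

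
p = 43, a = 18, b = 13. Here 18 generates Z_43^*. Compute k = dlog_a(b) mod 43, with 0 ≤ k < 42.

4

Baby-step giant-step with m = ceil(sqrt(42)) = 7.
Baby table (18^j mod 43 for j=0..6):
  0:1  1:18  2:23  3:27  4:13  5:19  6:41
Giant step factor: 18^(-7) ≡ 37 (mod 43).
Scan 13·37^i mod 43 for i = 0, 1, …:
  i=0: 13
Match at i=0, j=4: k = 0·7 + 4 = 4.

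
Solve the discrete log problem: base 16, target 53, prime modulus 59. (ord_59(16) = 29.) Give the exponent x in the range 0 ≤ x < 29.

20

Successive powers of 16 modulo 59:
  16^0=1  16^1=16  16^2=20  16^3=25  16^4=46  16^5=28
  16^6=35  16^7=29  16^8=51  16^9=49  16^10=17  16^11=36
  16^12=45  16^13=12  16^14=15  16^15=4  16^16=5  16^17=21
  16^18=41  16^19=7  16^20=53
So 16^20 ≡ 53 (mod 59), giving x = 20.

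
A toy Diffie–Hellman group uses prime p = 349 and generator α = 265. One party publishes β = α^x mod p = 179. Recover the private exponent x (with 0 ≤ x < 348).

Baby-step giant-step with m = ceil(sqrt(348)) = 19.
Baby table (265^j mod 349 for j=0..18):
  0:1  1:265  2:76  3:247  4:192  5:275  6:283  7:309
  8:219  9:101  10:241  11:347  12:168  13:197  14:204  15:314
  16:148  17:132  18:80
Giant step factor: 265^(-19) ≡ 149 (mod 349).
Scan 179·149^i mod 349 for i = 0, 1, …:
  i=0: 179   i=1: 147   i=2: 265
Match at i=2, j=1: x = 2·19 + 1 = 39.

39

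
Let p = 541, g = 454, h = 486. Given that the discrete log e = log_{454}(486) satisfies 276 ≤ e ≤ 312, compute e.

Compute 454^276 mod 541 = 125, then multiply by 454 repeatedly:
  454^276=125  454^277=486
Found 486 at exponent 277.

277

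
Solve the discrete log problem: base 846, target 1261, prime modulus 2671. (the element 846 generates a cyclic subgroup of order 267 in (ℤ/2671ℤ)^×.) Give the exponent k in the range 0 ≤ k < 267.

96

Baby-step giant-step with m = ceil(sqrt(267)) = 17.
Baby table (846^j mod 2671 for j=0..16):
  0:1  1:846  2:2559  3:1404  4:1860  5:341  6:18  7:1873
  8:655  9:1233  10:1428  11:796  12:324  13:1662  14:1106  15:826
  16:1665
Giant step factor: 846^(-17) ≡ 2531 (mod 2671).
Scan 1261·2531^i mod 2671 for i = 0, 1, …:
  i=0: 1261   i=1: 2417   i=2: 837   i=3: 344
  i=4: 2589   i=5: 796
Match at i=5, j=11: k = 5·17 + 11 = 96.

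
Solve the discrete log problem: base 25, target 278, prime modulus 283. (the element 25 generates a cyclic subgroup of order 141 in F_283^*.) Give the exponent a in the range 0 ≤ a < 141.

Baby-step giant-step with m = ceil(sqrt(141)) = 12.
Baby table (25^j mod 283 for j=0..11):
  0:1  1:25  2:59  3:60  4:85  5:144  6:204  7:6
  8:150  9:71  10:77  11:227
Giant step factor: 25^(-12) ≡ 151 (mod 283).
Scan 278·151^i mod 283 for i = 0, 1, …:
  i=0: 278   i=1: 94   i=2: 44   i=3: 135
  i=4: 9   i=5: 227
Match at i=5, j=11: a = 5·12 + 11 = 71.

71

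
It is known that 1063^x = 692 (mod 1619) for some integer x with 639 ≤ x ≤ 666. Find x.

Compute 1063^639 mod 1619 = 854, then multiply by 1063 repeatedly:
  1063^639=854  1063^640=1162  1063^641=1528  1063^642=407  1063^643=368
  1063^644=1005  1063^645=1394  1063^646=437  1063^647=1497  1063^648=1453
  1063^649=13  1063^650=867  1063^651=410  1063^652=319  1063^653=726
  1063^654=1094  1063^655=480  1063^656=255  1063^657=692
Found 692 at exponent 657.

657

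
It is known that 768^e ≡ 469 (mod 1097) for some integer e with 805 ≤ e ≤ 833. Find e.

Compute 768^805 mod 1097 = 469, then multiply by 768 repeatedly:
  768^805=469
Found 469 at exponent 805.

805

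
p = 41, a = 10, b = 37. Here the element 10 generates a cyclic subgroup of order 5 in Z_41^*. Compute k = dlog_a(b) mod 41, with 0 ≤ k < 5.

4

Successive powers of 10 modulo 41:
  10^0=1  10^1=10  10^2=18  10^3=16  10^4=37
So 10^4 ≡ 37 (mod 41), giving k = 4.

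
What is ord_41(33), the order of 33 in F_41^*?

The order of 33 must divide p − 1 = 40 = 2^3 · 5.
Divisors: 1, 2, 4, 5, 8, 10, 20, 40.
Check each in increasing order: 33^1 ≡ 33;  33^2 ≡ 23;  33^4 ≡ 37;  33^5 ≡ 32;  33^8 ≡ 16;  33^10 ≡ 40;  33^20 ≡ 1.
Smallest exponent giving 1 is 20.

20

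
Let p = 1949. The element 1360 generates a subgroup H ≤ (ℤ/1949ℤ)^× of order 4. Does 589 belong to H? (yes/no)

⟨1360⟩ has order 4; its elements mod 1949 are {1, 589, 1360, 1948}.
589 is in this set.

yes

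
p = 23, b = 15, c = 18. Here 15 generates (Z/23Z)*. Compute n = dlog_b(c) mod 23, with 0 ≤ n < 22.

2

Successive powers of 15 modulo 23:
  15^0=1  15^1=15  15^2=18
So 15^2 ≡ 18 (mod 23), giving n = 2.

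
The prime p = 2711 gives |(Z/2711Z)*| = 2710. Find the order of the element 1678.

1355

The order of 1678 must divide p − 1 = 2710 = 2 · 5 · 271.
Divisors: 1, 2, 5, 10, 271, 542, 1355, 2710.
Check each in increasing order: 1678^1 ≡ 1678;  1678^2 ≡ 1666;  1678^5 ≡ 1541;  1678^10 ≡ 2556;  1678^271 ≡ 1958;  1678^542 ≡ 410;  1678^1355 ≡ 1.
Smallest exponent giving 1 is 1355.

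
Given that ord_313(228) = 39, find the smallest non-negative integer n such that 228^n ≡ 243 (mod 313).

28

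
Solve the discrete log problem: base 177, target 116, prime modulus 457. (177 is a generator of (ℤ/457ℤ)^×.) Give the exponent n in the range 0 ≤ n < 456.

Baby-step giant-step with m = ceil(sqrt(456)) = 22.
Baby table (177^j mod 457 for j=0..21):
  0:1  1:177  2:253  3:452  4:29  5:106  6:25  7:312
  8:384  9:332  10:268  11:365  12:168  13:31  14:3  15:74
  16:302  17:442  18:87  19:318  20:75  21:22
Giant step factor: 177^(-22) ≡ 409 (mod 457).
Scan 116·409^i mod 457 for i = 0, 1, …:
  i=0: 116   i=1: 373   i=2: 376   i=3: 232
  i=4: 289   i=5: 295   i=6: 7   i=7: 121
  i=8: 133   i=9: 14     …   i=13: 27
  i=14: 75
Match at i=14, j=20: n = 14·22 + 20 = 328.

328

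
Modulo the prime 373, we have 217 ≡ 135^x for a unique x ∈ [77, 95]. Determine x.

Compute 135^77 mod 373 = 232, then multiply by 135 repeatedly:
  135^77=232  135^78=361  135^79=245  135^80=251  135^81=315
  135^82=3  135^83=32  135^84=217
Found 217 at exponent 84.

84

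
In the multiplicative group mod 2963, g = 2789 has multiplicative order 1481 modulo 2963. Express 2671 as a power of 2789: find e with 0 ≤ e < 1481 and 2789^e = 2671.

221

Baby-step giant-step with m = ceil(sqrt(1481)) = 39.
Baby table (2789^j mod 2963 for j=0..38):
  0:1  1:2789  2:646  3:190  4:2496  5:1257  6:544  7:160
  8:1790  9:2618  10:770  11:2318  12:2599  13:1113  14:1896  15:1952
  16:1097  17:1717  18:505  19:1020  20:300  21:1134  22:1205  23:703
  24:2124  25:799  26:235  27:592  28:697  29:205  30:2849  31:2058
  32:431  33:2044  34:2867  35:1889  36:207  37:2501  38:387
Giant step factor: 2789^(-39) ≡ 2130 (mod 2963).
Scan 2671·2130^i mod 2963 for i = 0, 1, …:
  i=0: 2671   i=1: 270   i=2: 278   i=3: 2503
  i=4: 953   i=5: 235
Match at i=5, j=26: e = 5·39 + 26 = 221.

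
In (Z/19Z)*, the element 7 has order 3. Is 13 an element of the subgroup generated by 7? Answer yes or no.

no

13 ∈ ⟨7⟩ iff 13^3 ≡ 1 (mod 19), since |⟨7⟩| = 3.
13^3 mod 19 = 12.
Since 12 ≠ 1, 13 does not lie in the subgroup.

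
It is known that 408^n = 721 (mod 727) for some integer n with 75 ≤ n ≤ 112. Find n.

108

Compute 408^75 mod 727 = 235, then multiply by 408 repeatedly:
  408^75=235  408^76=643  408^77=624  408^78=142  408^79=503
  408^80=210  408^81=621  408^82=372  408^83=560  408^84=202
  408^85=265  408^86=524  408^87=54  408^88=222  408^89=428
  408^90=144  408^91=592  408^92=172  408^93=384  408^94=367
  408^95=701  408^96=297  408^97=494  408^98=173  408^99=65
  408^100=348  408^101=219  408^102=658  408^103=201  408^104=584
  408^105=543  408^106=536  408^107=588  408^108=721
Found 721 at exponent 108.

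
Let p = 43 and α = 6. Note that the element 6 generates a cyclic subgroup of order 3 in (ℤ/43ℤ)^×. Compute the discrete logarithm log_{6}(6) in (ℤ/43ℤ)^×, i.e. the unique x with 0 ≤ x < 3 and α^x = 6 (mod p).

1

Successive powers of 6 modulo 43:
  6^0=1  6^1=6
So 6^1 ≡ 6 (mod 43), giving x = 1.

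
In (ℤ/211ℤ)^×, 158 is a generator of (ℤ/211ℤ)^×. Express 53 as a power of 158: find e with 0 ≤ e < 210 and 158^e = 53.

Baby-step giant-step with m = ceil(sqrt(210)) = 15.
Baby table (158^j mod 211 for j=0..14):
  0:1  1:158  2:66  3:89  4:136  5:177  6:114  7:77
  8:139  9:18  10:101  11:133  12:125  13:127  14:21
Giant step factor: 158^(-15) ≡ 40 (mod 211).
Scan 53·40^i mod 211 for i = 0, 1, …:
  i=0: 53   i=1: 10   i=2: 189   i=3: 175
  i=4: 37   i=5: 3   i=6: 120   i=7: 158
Match at i=7, j=1: e = 7·15 + 1 = 106.

106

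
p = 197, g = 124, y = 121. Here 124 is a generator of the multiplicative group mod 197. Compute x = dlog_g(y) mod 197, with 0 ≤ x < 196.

Baby-step giant-step with m = ceil(sqrt(196)) = 14.
Baby table (124^j mod 197 for j=0..13):
  0:1  1:124  2:10  3:58  4:100  5:186  6:15  7:87
  8:150  9:82  10:121  11:32  12:28  13:123
Giant step factor: 124^(-14) ≡ 19 (mod 197).
Scan 121·19^i mod 197 for i = 0, 1, …:
  i=0: 121
Match at i=0, j=10: x = 0·14 + 10 = 10.

10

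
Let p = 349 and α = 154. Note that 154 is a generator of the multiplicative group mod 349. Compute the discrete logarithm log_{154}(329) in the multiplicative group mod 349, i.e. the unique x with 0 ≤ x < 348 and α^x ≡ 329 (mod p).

158

Baby-step giant-step with m = ceil(sqrt(348)) = 19.
Baby table (154^j mod 349 for j=0..18):
  0:1  1:154  2:333  3:328  4:256  5:336  6:92  7:208
  8:273  9:162  10:169  11:200  12:88  13:290  14:337  15:246
  16:192  17:252  18:69
Giant step factor: 154^(-19) ≡ 132 (mod 349).
Scan 329·132^i mod 349 for i = 0, 1, …:
  i=0: 329   i=1: 152   i=2: 171   i=3: 236
  i=4: 91   i=5: 146   i=6: 77   i=7: 43
  i=8: 92
Match at i=8, j=6: x = 8·19 + 6 = 158.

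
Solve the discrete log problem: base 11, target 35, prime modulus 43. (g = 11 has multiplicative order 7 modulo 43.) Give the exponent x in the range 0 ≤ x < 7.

Successive powers of 11 modulo 43:
  11^0=1  11^1=11  11^2=35
So 11^2 ≡ 35 (mod 43), giving x = 2.

2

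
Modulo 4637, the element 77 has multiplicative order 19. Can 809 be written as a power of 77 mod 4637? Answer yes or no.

no

809 ∈ ⟨77⟩ iff 809^19 ≡ 1 (mod 4637), since |⟨77⟩| = 19.
809^19 mod 4637 = 4200.
Since 4200 ≠ 1, 809 does not lie in the subgroup.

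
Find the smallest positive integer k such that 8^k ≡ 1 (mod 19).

The order of 8 must divide p − 1 = 18 = 2 · 3^2.
Divisors: 1, 2, 3, 6, 9, 18.
Check each in increasing order: 8^1 ≡ 8;  8^2 ≡ 7;  8^3 ≡ 18;  8^6 ≡ 1.
Smallest exponent giving 1 is 6.

6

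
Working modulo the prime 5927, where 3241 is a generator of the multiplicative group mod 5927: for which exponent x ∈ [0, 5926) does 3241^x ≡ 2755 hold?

Baby-step giant-step with m = ceil(sqrt(5926)) = 77.
Baby table (3241^j mod 5927 for j=0..76):
  0:1  1:3241  2:1437  3:4622  4:2373  5:3574  6:1976  7:3056
  8:479  9:5492  10:791  11:3167  12:4610  13:4970  14:4111  15:5782
  16:4215  17:5007  18:5488  19:5608  20:3346  21:3903  22:1405  23:1669
  24:3805  25:3845  26:3091  27:1301  28:2444  29:2532  30:3244  31:5233
  32:3006  33:4385  34:4766  35:844  36:3057  37:3720  38:1002  39:5413
  40:5540  41:2257  42:1019  43:1240  44:334  45:3780  46:5798  47:2728
  48:4291  49:2389  50:2087  51:1260  52:5884  53:2885  54:3406  55:2772
  56:4647  57:420  58:3937  59:4913  60:3111  61:924  62:1549  63:140
  64:3288  65:5589  66:1037  67:308  68:2492  69:3998  70:1096  71:1863
  72:4297  73:4054  74:4782  75:5284  76:2341
Giant step factor: 3241^(-77) ≡ 754 (mod 5927).
Scan 2755·754^i mod 5927 for i = 0, 1, …:
  i=0: 2755   i=1: 2820   i=2: 4414   i=3: 3109
  i=4: 3021   i=5: 1866   i=6: 2265   i=7: 834
  i=8: 574   i=9: 125     …   i=55: 5114
  i=56: 3406
Match at i=56, j=54: x = 56·77 + 54 = 4366.

4366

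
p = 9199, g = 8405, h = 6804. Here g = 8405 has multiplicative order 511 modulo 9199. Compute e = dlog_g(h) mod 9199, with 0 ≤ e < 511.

Baby-step giant-step with m = ceil(sqrt(511)) = 23.
Baby table (8405^j mod 9199 for j=0..22):
  0:1  1:8405  2:4904  3:6600  4:3030  5:4318  6:2735  7:8573
  8:298  9:2562  10:7950  11:7413  12:1438  13:8103  14:5518  15:6631
  16:6013  17:9158  18:4957  19:1314  20:5370  21:4556  22:6942
Giant step factor: 8405^(-23) ≡ 2954 (mod 9199).
Scan 6804·2954^i mod 9199 for i = 0, 1, …:
  i=0: 6804   i=1: 8400   i=2: 3897   i=3: 3789
  i=4: 6722   i=5: 5346   i=6: 6600
Match at i=6, j=3: e = 6·23 + 3 = 141.

141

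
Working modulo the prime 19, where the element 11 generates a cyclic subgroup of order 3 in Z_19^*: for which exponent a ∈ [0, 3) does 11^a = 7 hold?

2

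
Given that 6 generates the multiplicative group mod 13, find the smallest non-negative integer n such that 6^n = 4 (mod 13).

10

Successive powers of 6 modulo 13:
  6^0=1  6^1=6  6^2=10  6^3=8  6^4=9  6^5=2
  6^6=12  6^7=7  6^8=3  6^9=5  6^10=4
So 6^10 ≡ 4 (mod 13), giving n = 10.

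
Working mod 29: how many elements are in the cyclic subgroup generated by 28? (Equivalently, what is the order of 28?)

The order of 28 must divide p − 1 = 28 = 2^2 · 7.
Divisors: 1, 2, 4, 7, 14, 28.
Check each in increasing order: 28^1 ≡ 28;  28^2 ≡ 1.
Smallest exponent giving 1 is 2.

2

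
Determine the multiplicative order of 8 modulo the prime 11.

10

The order of 8 must divide p − 1 = 10 = 2 · 5.
Divisors: 1, 2, 5, 10.
Check each in increasing order: 8^1 ≡ 8;  8^2 ≡ 9;  8^5 ≡ 10;  8^10 ≡ 1.
Smallest exponent giving 1 is 10.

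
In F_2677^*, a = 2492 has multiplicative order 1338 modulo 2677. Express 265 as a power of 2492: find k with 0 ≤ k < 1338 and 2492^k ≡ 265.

549

Baby-step giant-step with m = ceil(sqrt(1338)) = 37.
Baby table (2492^j mod 2677 for j=0..36):
  0:1  1:2492  2:2101  3:2157  4:2505  5:2373  6:23  7:1099
  8:137  9:1425  10:1398  11:1039  12:529  13:1184  14:474  15:651
  16:30  17:2481  18:1459  19:462  20:194  21:1588  22:690  23:846
  24:1433  25:2595  26:1785  27:1723  28:2485  29:719  30:835  31:791
  32:900  33:2151  34:938  35:475  36:466
Giant step factor: 2492^(-37) ≡ 505 (mod 2677).
Scan 265·505^i mod 2677 for i = 0, 1, …:
  i=0: 265   i=1: 2652   i=2: 760   i=3: 989
  i=4: 1523   i=5: 816   i=6: 2499   i=7: 1128
  i=8: 2116   i=9: 457     …   i=13: 1788
  i=14: 791
Match at i=14, j=31: k = 14·37 + 31 = 549.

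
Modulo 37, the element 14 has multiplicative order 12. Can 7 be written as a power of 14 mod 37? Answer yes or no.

no

7 ∈ ⟨14⟩ iff 7^12 ≡ 1 (mod 37), since |⟨14⟩| = 12.
7^12 mod 37 = 10.
Since 10 ≠ 1, 7 does not lie in the subgroup.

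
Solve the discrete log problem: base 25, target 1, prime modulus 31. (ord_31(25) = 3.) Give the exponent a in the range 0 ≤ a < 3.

0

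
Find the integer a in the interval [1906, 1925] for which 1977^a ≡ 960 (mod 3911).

Compute 1977^1906 mod 3911 = 3362, then multiply by 1977 repeatedly:
  1977^1906=3362  1977^1907=1885  1977^1908=3373  1977^1909=166  1977^1910=3569
  1977^1911=469  1977^1912=306  1977^1913=2668  1977^1914=2608  1977^1915=1318
  1977^1916=960
Found 960 at exponent 1916.

1916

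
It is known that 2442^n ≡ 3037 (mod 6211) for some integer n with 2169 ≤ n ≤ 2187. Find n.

2173

Compute 2442^2169 mod 6211 = 3283, then multiply by 2442 repeatedly:
  2442^2169=3283  2442^2170=4896  2442^2171=6068  2442^2172=4821  2442^2173=3037
Found 3037 at exponent 2173.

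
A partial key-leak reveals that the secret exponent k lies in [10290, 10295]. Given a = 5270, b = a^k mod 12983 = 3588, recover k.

10290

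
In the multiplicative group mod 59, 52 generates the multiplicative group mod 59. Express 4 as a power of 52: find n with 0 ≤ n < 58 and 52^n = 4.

Baby-step giant-step with m = ceil(sqrt(58)) = 8.
Baby table (52^j mod 59 for j=0..7):
  0:1  1:52  2:49  3:11  4:41  5:8  6:3  7:38
Giant step factor: 52^(-8) ≡ 57 (mod 59).
Scan 4·57^i mod 59 for i = 0, 1, …:
  i=0: 4   i=1: 51   i=2: 16   i=3: 27
  i=4: 5   i=5: 49
Match at i=5, j=2: n = 5·8 + 2 = 42.

42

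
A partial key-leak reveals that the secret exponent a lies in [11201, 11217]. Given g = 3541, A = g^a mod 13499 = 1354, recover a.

11217

Compute 3541^11201 mod 13499 = 3770, then multiply by 3541 repeatedly:
  3541^11201=3770  3541^11202=12558  3541^11203=2172  3541^11204=10121  3541^11205=12115
  3541^11206=12892  3541^11207=10453  3541^11208=13314  3541^11209=6366  3541^11210=12175
  3541^11211=9368  3541^11212=5045  3541^11213=5168  3541^11214=8743  3541^11215=5756
  3541^11216=12005  3541^11217=1354
Found 1354 at exponent 11217.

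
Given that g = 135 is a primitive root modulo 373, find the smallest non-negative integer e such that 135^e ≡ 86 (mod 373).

180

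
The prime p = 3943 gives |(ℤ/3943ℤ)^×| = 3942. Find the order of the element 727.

1971

The order of 727 must divide p − 1 = 3942 = 2 · 3^3 · 73.
Divisors: 1, 2, 3, 6, 9, 18, 27, 54, 73, 146, 219, 438, 657, 1314, 1971, 3942.
Check each in increasing order: 727^1 ≡ 727;  727^2 ≡ 167;  727^3 ≡ 3119;  727^6 ≡ 780;  727^9 ≡ 3932;  727^18 ≡ 121;  727^27 ≡ 2612;  727^54 ≡ 1154;  727^73 ≡ 1383;  727^146 ≡ 334;  727^219 ≡ 591;  727^438 ≡ 2297;  727^657 ≡ 1135;  727^1314 ≡ 2807;  727^1971 ≡ 1.
Smallest exponent giving 1 is 1971.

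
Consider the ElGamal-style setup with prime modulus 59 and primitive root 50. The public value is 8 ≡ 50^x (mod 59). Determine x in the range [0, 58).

27

Successive powers of 50 modulo 59:
  50^0=1  50^1=50  50^2=22  50^3=38  50^4=12  50^5=10
  50^6=28  50^7=43  50^8=26  50^9=2  50^10=41  50^11=44
  50^12=17  50^13=24  50^14=20  50^15=56  50^16=27  50^17=52
  50^18=4  50^19=23  50^20=29  50^21=34  50^22=48  50^23=40
  50^24=53  50^25=54  50^26=45  50^27=8
So 50^27 ≡ 8 (mod 59), giving x = 27.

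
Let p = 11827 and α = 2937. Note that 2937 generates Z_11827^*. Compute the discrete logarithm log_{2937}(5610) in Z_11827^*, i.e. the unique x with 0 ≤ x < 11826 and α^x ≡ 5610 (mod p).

Baby-step giant-step with m = ceil(sqrt(11826)) = 109.
Baby table (2937^j mod 11827 for j=0..108):
  0:1  1:2937  2:4086  3:8004  4:7499  5:2689  6:8984  7:11798
  8:9443  9:11603  10:4424  11:7242  12:4808  13:11485  14:841  15:10001
  16:6496  17:1801  18:2868  19:2492  20:9918  21:11092  22:5646  23:848
  24:6906  25:11444  26:10521  27:8053  28:9488  29:1844  30:10889  31:785
  32:11107  33:2393  34:3003  35:8696  36:5659  37:3548  38:889  39:9053
  40:1565  41:7529  42:8010  43:1467  44:3551  45:9700  46:9484  47:1923
  48:6372  49:4250  50:4765  51:3464  52:2548  53:8812  54:3368  55:4444
  56:6847  57:3739  58:5987  59:8897  60:4646  61:8771  62:1221  63:2496
  64:9839  65:3782  66:2181  67:7190  68:5835  69:72  70:10405  71:10344
  72:8592  73:7713  74:4376  75:8190  76:9739  77:5757  78:7526  79:11026
  80:1036  81:3193  82:10857  83:1417  84:10452  85:6459  86:11402  87:5437
  88:2019  89:4476  90:6215  91:4394  92:1921  93:498  94:7905  95:584
  96:293  97:8997  98:2671  99:3426  100:9212  101:7295  102:6718  103:3330
  104:11108  105:5330  106:7089  107:4873  108:1331
Giant step factor: 2937^(-109) ≡ 6142 (mod 11827).
Scan 5610·6142^i mod 11827 for i = 0, 1, …:
  i=0: 5610   i=1: 4569   i=2: 9154   i=3: 10137
  i=4: 4126   i=5: 8458   i=6: 4852   i=7: 8771
Match at i=7, j=61: x = 7·109 + 61 = 824.

824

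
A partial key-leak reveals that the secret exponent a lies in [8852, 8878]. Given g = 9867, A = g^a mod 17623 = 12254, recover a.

Compute 9867^8852 mod 17623 = 16712, then multiply by 9867 repeatedly:
  9867^8852=16712  9867^8853=16516  9867^8854=3491  9867^8855=10355  9867^8856=12254
Found 12254 at exponent 8856.

8856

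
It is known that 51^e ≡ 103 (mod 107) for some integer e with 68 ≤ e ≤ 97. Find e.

83

Compute 51^68 mod 107 = 105, then multiply by 51 repeatedly:
  51^68=105  51^69=5  51^70=41  51^71=58  51^72=69
  51^73=95  51^74=30  51^75=32  51^76=27  51^77=93
  51^78=35  51^79=73  51^80=85  51^81=55  51^82=23
  51^83=103
Found 103 at exponent 83.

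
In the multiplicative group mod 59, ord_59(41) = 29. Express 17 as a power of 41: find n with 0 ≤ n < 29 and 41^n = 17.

Successive powers of 41 modulo 59:
  41^0=1  41^1=41  41^2=29  41^3=9  41^4=15  41^5=25
  41^6=22  41^7=17
So 41^7 ≡ 17 (mod 59), giving n = 7.

7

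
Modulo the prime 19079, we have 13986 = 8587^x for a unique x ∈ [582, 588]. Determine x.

Compute 8587^582 mod 19079 = 3894, then multiply by 8587 repeatedly:
  8587^582=3894  8587^583=11370  8587^584=6947  8587^585=12935  8587^586=13986
Found 13986 at exponent 586.

586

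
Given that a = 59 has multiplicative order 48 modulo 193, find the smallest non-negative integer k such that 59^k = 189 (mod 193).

Successive powers of 59 modulo 193:
  59^0=1  59^1=59  59^2=7  59^3=27  59^4=49  59^5=189
So 59^5 ≡ 189 (mod 193), giving k = 5.

5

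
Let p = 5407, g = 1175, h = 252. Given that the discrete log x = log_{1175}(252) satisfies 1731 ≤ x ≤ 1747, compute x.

1736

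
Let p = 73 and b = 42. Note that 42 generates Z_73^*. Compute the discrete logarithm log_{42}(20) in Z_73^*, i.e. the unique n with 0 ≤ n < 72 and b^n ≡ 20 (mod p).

31

Baby-step giant-step with m = ceil(sqrt(72)) = 9.
Baby table (42^j mod 73 for j=0..8):
  0:1  1:42  2:12  3:66  4:71  5:62  6:49  7:14
  8:4
Giant step factor: 42^(-9) ≡ 10 (mod 73).
Scan 20·10^i mod 73 for i = 0, 1, …:
  i=0: 20   i=1: 54   i=2: 29   i=3: 71
Match at i=3, j=4: n = 3·9 + 4 = 31.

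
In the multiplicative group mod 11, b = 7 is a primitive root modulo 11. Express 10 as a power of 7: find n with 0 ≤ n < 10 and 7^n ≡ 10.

5

Successive powers of 7 modulo 11:
  7^0=1  7^1=7  7^2=5  7^3=2  7^4=3  7^5=10
So 7^5 ≡ 10 (mod 11), giving n = 5.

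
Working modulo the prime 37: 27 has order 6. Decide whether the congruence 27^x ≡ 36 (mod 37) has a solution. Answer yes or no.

⟨27⟩ has order 6; its elements mod 37 are {1, 10, 11, 26, 27, 36}.
36 is in this set.

yes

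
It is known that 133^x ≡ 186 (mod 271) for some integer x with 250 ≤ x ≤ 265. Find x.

Compute 133^250 mod 271 = 238, then multiply by 133 repeatedly:
  133^250=238  133^251=218  133^252=268  133^253=143  133^254=49
  133^255=13  133^256=103  133^257=149  133^258=34  133^259=186
Found 186 at exponent 259.

259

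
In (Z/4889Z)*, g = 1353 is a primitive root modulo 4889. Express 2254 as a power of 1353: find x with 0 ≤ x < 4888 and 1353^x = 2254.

Baby-step giant-step with m = ceil(sqrt(4888)) = 70.
Baby table (1353^j mod 4889 for j=0..69):
  0:1  1:1353  2:2123  3:2576  4:4360  5:2946  6:1403  7:1327
  8:1168  9:1157  10:941  11:2033  12:3031  13:3961  14:889  15:123
  16:193  17:2012  18:3952  19:3379  20:572  21:1454  22:1884  23:1883
  24:530  25:3296  26:720  27:1249  28:3192  29:1789  30:462  31:4183
  32:3026  33:2085  34:52  35:1910  36:2838  37:1949  38:1826  39:1633
  40:4510  41:558  42:2068  43:1496  44:42  45:3047  46:1164  47:634
  48:2227  49:1507  50:258  51:1955  52:166  53:4593  54:410  55:2273
  56:188  57:136  58:3115  59:277  60:3217  61:1391  62:4647  63:137
  64:4468  65:2400  66:904  67:862  68:2704  69:1540
Giant step factor: 1353^(-70) ≡ 4603 (mod 4889).
Scan 2254·4603^i mod 4889 for i = 0, 1, …:
  i=0: 2254   i=1: 704   i=2: 3994   i=3: 1742
  i=4: 466   i=5: 3616   i=6: 2292   i=7: 4503
  i=8: 2838
Match at i=8, j=36: x = 8·70 + 36 = 596.

596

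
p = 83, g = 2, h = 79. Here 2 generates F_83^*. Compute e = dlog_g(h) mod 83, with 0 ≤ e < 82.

43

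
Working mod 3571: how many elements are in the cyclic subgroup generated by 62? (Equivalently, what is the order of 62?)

The order of 62 must divide p − 1 = 3570 = 2 · 3 · 5 · 7 · 17.
Divisors: 1, 2, 3, 5, 6, 7, 10, 14, 15, 17, 21, 30, 34, 35, 42, 51, 70, 85, 102, 105, 119, 170, 210, 238, 255, 357, 510, 595, 714, 1190, 1785, 3570.
Check each in increasing order: 62^1 ≡ 62;  62^2 ≡ 273;  62^3 ≡ 2642;  62^5 ≡ 3495;  62^6 ≡ 2430;  62^7 ≡ 678;  62^10 ≡ 2205;  62^14 ≡ 2596;  62^15 ≡ 257;  62^17 ≡ 2312;  62^21 ≡ 3156;  62^30 ≡ 1771;  62^34 ≡ 3128;  62^35 ≡ 1102;  62^42 ≡ 817;  62^51 ≡ 661;  62^70 ≡ 264;  62^85 ≡ 3570;  62^102 ≡ 1259;  62^105 ≡ 1677;  62^119 ≡ 443;  62^170 ≡ 1.
Smallest exponent giving 1 is 170.

170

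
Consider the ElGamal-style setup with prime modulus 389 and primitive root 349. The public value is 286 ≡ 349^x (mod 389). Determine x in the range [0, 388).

125

Baby-step giant-step with m = ceil(sqrt(388)) = 20.
Baby table (349^j mod 389 for j=0..19):
  0:1  1:349  2:44  3:185  4:380  5:360  6:382  7:280
  8:81  9:261  10:63  11:203  12:49  13:374  14:211  15:118
  16:337  17:135  18:46  19:105
Giant step factor: 349^(-20) ≡ 325 (mod 389).
Scan 286·325^i mod 389 for i = 0, 1, …:
  i=0: 286   i=1: 368   i=2: 177   i=3: 342
  i=4: 285   i=5: 43   i=6: 360
Match at i=6, j=5: x = 6·20 + 5 = 125.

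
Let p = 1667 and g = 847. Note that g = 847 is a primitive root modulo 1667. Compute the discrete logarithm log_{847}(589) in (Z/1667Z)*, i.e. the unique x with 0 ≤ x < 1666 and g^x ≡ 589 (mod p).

1100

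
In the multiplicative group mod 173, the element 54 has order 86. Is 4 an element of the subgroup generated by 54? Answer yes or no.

yes

4 ∈ ⟨54⟩ iff 4^86 ≡ 1 (mod 173), since |⟨54⟩| = 86.
4^86 mod 173 = 1.
Since 1 = 1, 4 lies in the subgroup.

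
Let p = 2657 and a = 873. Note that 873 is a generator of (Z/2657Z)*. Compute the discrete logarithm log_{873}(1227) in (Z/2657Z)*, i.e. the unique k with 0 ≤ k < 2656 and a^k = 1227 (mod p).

949

Baby-step giant-step with m = ceil(sqrt(2656)) = 52.
Baby table (873^j mod 2657 for j=0..51):
  0:1  1:873  2:2227  3:1904  4:1567  5:2293  6:1068  7:2414
  8:421  9:867  10:2303  11:1827  12:771  13:862  14:595  15:1320
  16:1879  17:998  18:2415  19:1294  20:437  21:1550  22:737  23:407
  24:1930  25:352  26:1741  27:89  28:644  29:1585  30:2065  31:1299
  32:2145  33:2057  34:2286  35:271  36:110  37:378  38:526  39:2194
  40:2322  41:2472  42:572  43:2497  44:1141  45:2375  46:915  47:1695
  48:2443  49:1825  50:1682  51:1722
Giant step factor: 873^(-52) ≡ 540 (mod 2657).
Scan 1227·540^i mod 2657 for i = 0, 1, …:
  i=0: 1227   i=1: 987   i=2: 1580   i=3: 303
  i=4: 1543   i=5: 1579   i=6: 2420   i=7: 2213
  i=8: 2027   i=9: 2553     …   i=17: 1645
  i=18: 862
Match at i=18, j=13: k = 18·52 + 13 = 949.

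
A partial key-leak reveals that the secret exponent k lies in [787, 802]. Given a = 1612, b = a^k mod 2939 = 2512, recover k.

Compute 1612^787 mod 2939 = 162, then multiply by 1612 repeatedly:
  1612^787=162  1612^788=2512
Found 2512 at exponent 788.

788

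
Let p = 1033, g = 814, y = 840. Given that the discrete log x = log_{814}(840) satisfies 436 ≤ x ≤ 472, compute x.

465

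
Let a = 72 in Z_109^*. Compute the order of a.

The order of 72 must divide p − 1 = 108 = 2^2 · 3^3.
Divisors: 1, 2, 3, 4, 6, 9, 12, 18, 27, 36, 54, 108.
Check each in increasing order: 72^1 ≡ 72;  72^2 ≡ 61;  72^3 ≡ 32;  72^4 ≡ 15;  72^6 ≡ 43;  72^9 ≡ 68;  72^12 ≡ 105;  72^18 ≡ 46;  72^27 ≡ 76;  72^36 ≡ 45;  72^54 ≡ 108;  72^108 ≡ 1.
Smallest exponent giving 1 is 108.

108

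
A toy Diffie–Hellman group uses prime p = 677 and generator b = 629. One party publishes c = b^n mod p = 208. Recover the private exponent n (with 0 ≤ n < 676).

528

Baby-step giant-step with m = ceil(sqrt(676)) = 26.
Baby table (629^j mod 677 for j=0..25):
  0:1  1:629  2:273  3:436  4:59  5:553  6:536  7:675
  8:96  9:131  10:482  11:559  12:248  13:282  14:4  15:485
  16:415  17:390  18:236  19:181  20:113  21:669  22:384  23:524
  24:574  25:205
Giant step factor: 629^(-26) ≡ 144 (mod 677).
Scan 208·144^i mod 677 for i = 0, 1, …:
  i=0: 208   i=1: 164   i=2: 598   i=3: 133
  i=4: 196   i=5: 467   i=6: 225   i=7: 581
  i=8: 393   i=9: 401     …   i=19: 452
  i=20: 96
Match at i=20, j=8: n = 20·26 + 8 = 528.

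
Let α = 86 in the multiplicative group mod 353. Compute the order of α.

176

The order of 86 must divide p − 1 = 352 = 2^5 · 11.
Divisors: 1, 2, 4, 8, 11, 16, 22, 32, 44, 88, 176, 352.
Check each in increasing order: 86^1 ≡ 86;  86^2 ≡ 336;  86^4 ≡ 289;  86^8 ≡ 213;  86^11 ≡ 293;  86^16 ≡ 185;  86^22 ≡ 70;  86^32 ≡ 337;  86^44 ≡ 311;  86^88 ≡ 352;  86^176 ≡ 1.
Smallest exponent giving 1 is 176.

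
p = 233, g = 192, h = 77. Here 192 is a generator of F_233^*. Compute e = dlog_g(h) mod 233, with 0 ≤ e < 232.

211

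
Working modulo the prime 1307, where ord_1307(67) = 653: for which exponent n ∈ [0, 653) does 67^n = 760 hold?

406

Baby-step giant-step with m = ceil(sqrt(653)) = 26.
Baby table (67^j mod 1307 for j=0..25):
  0:1  1:67  2:568  3:153  4:1102  5:642  6:1190  7:3
  8:201  9:397  10:459  11:692  12:619  13:956  14:9  15:603
  16:1191  17:70  18:769  19:550  20:254  21:27  22:502  23:959
  24:210  25:1000
Giant step factor: 67^(-26) ≡ 362 (mod 1307).
Scan 760·362^i mod 1307 for i = 0, 1, …:
  i=0: 760   i=1: 650   i=2: 40   i=3: 103
  i=4: 690   i=5: 143   i=6: 793   i=7: 833
  i=8: 936   i=9: 319     …   i=14: 729
  i=15: 1191
Match at i=15, j=16: n = 15·26 + 16 = 406.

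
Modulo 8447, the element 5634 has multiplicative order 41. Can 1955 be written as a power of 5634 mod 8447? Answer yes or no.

yes

1955 ∈ ⟨5634⟩ iff 1955^41 ≡ 1 (mod 8447), since |⟨5634⟩| = 41.
1955^41 mod 8447 = 1.
Since 1 = 1, 1955 lies in the subgroup.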